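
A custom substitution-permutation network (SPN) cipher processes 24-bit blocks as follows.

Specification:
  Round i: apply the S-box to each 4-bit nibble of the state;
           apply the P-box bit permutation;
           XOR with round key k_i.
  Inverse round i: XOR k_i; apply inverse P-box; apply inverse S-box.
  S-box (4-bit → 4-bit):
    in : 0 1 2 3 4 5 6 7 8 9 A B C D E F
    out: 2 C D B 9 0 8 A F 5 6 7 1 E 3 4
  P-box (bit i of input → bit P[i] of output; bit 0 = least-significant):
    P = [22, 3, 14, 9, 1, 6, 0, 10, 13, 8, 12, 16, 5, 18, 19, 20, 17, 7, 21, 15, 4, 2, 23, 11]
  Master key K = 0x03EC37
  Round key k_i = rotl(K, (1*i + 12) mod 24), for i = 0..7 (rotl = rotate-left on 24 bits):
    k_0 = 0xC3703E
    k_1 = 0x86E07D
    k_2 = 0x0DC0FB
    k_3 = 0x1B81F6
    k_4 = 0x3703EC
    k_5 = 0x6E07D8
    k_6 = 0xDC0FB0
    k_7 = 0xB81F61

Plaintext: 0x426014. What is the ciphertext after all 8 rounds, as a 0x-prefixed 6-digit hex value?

s_0 = plaintext = 0x426014
s_1 = Round(s_0, k_0) = 0xB1FF2F
s_2 = Round(s_1, k_1) = 0x2E346A
s_3 = Round(s_2, k_2) = 0x9AAC43
s_4 = Round(s_3, k_3) = 0xF7A76C
s_5 = Round(s_4, k_4) = 0xFA866C
s_6 = Round(s_5, k_5) = 0x930378
s_7 = Round(s_6, k_6) = 0x1BE868
s_8 = Round(s_7, k_7) = 0x5F60C9

0x5F60C9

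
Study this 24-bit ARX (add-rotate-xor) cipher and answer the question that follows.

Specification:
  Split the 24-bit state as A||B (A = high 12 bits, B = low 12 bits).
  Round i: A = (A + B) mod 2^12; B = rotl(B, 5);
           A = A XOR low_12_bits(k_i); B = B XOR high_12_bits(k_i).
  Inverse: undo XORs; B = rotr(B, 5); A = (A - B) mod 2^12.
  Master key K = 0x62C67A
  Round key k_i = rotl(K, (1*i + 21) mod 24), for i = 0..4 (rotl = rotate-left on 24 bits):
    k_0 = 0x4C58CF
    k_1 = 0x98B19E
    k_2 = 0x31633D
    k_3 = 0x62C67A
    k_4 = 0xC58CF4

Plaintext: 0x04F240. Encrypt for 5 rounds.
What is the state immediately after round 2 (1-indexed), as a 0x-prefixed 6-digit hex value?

0x69F1B2

s_0 = plaintext = 0x04F240
s_1 = Round(s_0, k_0) = 0xA40CC1
s_2 = Round(s_1, k_1) = 0x69F1B2
s_3 = Round(s_2, k_2) = 0xB6C555
s_4 = Round(s_3, k_3) = 0x6BBC86
s_5 = Round(s_4, k_4) = 0xFB5C81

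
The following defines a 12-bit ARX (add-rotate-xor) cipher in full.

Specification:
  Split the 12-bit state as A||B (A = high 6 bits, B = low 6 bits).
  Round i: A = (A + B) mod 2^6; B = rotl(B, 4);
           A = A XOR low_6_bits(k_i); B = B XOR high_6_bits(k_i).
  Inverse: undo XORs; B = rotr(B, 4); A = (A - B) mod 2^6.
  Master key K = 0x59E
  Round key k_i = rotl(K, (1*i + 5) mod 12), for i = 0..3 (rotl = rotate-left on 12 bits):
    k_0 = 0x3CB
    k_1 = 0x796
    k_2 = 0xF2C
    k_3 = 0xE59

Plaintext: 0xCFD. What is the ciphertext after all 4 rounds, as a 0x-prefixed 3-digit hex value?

0xB1F

s_0 = plaintext = 0xCFD
s_1 = Round(s_0, k_0) = 0xED0
s_2 = Round(s_1, k_1) = 0x75A
s_3 = Round(s_2, k_2) = 0x6DA
s_4 = Round(s_3, k_3) = 0xB1F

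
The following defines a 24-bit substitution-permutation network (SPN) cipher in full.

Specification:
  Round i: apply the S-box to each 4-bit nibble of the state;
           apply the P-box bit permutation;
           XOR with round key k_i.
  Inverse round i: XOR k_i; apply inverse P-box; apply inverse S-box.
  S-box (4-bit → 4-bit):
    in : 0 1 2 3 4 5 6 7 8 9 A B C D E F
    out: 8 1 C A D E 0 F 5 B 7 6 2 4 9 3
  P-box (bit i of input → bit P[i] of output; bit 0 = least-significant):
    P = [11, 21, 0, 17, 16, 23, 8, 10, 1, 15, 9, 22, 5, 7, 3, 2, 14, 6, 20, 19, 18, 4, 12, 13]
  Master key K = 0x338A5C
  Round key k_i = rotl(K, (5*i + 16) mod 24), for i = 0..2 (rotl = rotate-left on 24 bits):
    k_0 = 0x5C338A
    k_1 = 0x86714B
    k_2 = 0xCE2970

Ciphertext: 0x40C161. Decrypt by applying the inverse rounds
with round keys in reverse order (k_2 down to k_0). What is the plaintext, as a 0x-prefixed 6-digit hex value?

s_0 = ciphertext = 0x40C161
s_1 = InvRound(s_0, k_2) = 0x9E6CC4
s_2 = InvRound(s_1, k_1) = 0xD25128
s_3 = InvRound(s_2, k_0) = 0xEEF8C0

0xEEF8C0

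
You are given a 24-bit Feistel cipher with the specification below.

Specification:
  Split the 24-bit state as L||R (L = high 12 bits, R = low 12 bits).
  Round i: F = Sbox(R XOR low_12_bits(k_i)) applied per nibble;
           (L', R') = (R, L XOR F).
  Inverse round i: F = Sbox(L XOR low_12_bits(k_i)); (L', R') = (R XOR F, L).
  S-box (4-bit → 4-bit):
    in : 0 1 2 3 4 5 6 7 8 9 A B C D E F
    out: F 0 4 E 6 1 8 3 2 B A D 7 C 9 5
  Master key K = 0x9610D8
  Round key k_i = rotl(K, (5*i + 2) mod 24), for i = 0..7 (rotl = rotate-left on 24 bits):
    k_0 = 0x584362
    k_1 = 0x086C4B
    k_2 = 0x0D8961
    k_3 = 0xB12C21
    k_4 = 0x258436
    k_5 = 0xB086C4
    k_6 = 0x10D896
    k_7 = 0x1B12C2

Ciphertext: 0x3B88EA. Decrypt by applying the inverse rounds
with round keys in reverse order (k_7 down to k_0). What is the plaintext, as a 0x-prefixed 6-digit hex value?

s_0 = ciphertext = 0x3B88EA
s_1 = InvRound(s_0, k_7) = 0x8D03B8
s_2 = InvRound(s_1, k_6) = 0xCD08D0
s_3 = InvRound(s_2, k_5) = 0x2D6CD0
s_4 = InvRound(s_3, k_4) = 0x44F2D6
s_5 = InvRound(s_4, k_3) = 0x05F44F
s_6 = InvRound(s_5, k_2) = 0xFA605F
s_7 = InvRound(s_6, k_1) = 0xEC3FA6
s_8 = InvRound(s_7, k_0) = 0x306EC3

0x306EC3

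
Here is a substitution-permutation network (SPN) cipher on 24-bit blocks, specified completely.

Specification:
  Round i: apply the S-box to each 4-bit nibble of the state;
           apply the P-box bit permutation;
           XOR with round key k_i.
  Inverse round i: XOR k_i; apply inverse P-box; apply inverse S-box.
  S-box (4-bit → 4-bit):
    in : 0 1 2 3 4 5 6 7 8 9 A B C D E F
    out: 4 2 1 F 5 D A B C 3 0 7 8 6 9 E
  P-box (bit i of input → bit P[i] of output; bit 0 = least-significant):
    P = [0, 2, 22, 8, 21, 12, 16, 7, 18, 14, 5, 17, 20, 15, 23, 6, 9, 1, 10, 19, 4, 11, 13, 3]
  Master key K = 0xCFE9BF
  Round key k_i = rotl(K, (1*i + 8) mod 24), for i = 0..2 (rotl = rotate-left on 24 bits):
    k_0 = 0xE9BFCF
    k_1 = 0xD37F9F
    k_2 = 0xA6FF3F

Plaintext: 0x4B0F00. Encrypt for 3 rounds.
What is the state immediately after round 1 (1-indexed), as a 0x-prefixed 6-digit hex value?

s_0 = plaintext = 0x4B0F00
s_1 = Round(s_0, k_0) = 0x2AD9FD
s_2 = Round(s_1, k_1) = 0x16AF0B
s_3 = Round(s_2, k_2) = 0xEDB718

0x2AD9FD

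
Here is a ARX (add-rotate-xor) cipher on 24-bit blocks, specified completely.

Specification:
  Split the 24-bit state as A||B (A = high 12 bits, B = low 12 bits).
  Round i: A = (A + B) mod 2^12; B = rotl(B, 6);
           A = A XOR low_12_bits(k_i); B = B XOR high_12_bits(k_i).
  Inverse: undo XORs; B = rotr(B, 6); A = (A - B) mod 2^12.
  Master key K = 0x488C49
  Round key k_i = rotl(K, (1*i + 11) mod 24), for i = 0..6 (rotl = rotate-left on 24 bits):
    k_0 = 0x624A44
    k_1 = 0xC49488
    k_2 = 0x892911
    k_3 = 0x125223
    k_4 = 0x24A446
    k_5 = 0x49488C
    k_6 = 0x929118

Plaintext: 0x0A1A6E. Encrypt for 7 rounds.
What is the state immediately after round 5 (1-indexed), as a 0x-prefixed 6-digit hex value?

0x0A1C60

s_0 = plaintext = 0x0A1A6E
s_1 = Round(s_0, k_0) = 0x14BD8D
s_2 = Round(s_1, k_1) = 0xA50F3F
s_3 = Round(s_2, k_2) = 0x09E76E
s_4 = Round(s_3, k_3) = 0xA2FAB8
s_5 = Round(s_4, k_4) = 0x0A1C60
s_6 = Round(s_5, k_5) = 0x58DCA5
s_7 = Round(s_6, k_6) = 0x32A05B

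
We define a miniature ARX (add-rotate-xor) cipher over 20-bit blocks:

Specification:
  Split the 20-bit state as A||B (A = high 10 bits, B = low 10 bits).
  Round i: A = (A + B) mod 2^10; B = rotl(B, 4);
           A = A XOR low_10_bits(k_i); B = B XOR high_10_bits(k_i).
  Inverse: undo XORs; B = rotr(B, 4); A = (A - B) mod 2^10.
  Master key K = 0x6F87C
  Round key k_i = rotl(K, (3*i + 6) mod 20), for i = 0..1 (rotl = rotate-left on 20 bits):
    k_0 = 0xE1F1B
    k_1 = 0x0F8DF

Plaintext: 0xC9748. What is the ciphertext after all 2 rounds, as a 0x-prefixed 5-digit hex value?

s_0 = plaintext = 0xC9748
s_1 = Round(s_0, k_0) = 0x5DB0A
s_2 = Round(s_1, k_1) = 0x17C92

0x17C92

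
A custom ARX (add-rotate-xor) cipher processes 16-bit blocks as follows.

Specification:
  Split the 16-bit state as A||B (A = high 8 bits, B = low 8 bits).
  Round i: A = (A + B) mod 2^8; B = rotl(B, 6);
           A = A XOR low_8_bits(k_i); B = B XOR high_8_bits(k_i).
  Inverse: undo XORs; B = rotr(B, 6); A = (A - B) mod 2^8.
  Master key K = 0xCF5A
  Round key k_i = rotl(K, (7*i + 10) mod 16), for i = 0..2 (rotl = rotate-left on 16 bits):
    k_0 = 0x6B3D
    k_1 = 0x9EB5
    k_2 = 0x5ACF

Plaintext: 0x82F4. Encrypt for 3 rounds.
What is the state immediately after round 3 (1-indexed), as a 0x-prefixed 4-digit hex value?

0xD098

s_0 = plaintext = 0x82F4
s_1 = Round(s_0, k_0) = 0x4B56
s_2 = Round(s_1, k_1) = 0x140B
s_3 = Round(s_2, k_2) = 0xD098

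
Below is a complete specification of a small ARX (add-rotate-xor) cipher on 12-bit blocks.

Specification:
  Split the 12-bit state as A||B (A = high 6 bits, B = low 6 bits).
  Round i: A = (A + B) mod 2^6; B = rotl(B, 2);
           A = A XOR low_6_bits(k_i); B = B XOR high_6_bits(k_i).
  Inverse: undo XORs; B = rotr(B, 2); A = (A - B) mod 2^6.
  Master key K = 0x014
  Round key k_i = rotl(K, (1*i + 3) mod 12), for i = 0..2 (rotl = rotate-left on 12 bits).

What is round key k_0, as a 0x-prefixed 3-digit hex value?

0x0A0

K = 0x014
k_0 = rotl(K, (1*0+3) mod 12) = rotl(K, 3) = 0x0A0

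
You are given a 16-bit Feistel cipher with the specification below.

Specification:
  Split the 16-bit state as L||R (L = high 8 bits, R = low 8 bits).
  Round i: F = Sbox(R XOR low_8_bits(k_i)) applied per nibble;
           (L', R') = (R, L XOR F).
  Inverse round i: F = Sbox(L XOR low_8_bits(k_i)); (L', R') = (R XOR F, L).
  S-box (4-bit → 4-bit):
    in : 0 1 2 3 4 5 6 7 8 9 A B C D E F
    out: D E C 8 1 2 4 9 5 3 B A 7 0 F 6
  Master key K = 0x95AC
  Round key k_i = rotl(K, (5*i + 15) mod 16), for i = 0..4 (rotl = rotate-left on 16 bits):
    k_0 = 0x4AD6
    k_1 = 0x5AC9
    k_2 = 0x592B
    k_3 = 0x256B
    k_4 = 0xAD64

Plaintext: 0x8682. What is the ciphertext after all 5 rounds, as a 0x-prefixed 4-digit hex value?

0x4894

s_0 = plaintext = 0x8682
s_1 = Round(s_0, k_0) = 0x82A7
s_2 = Round(s_1, k_1) = 0xA7CD
s_3 = Round(s_2, k_2) = 0xCD53
s_4 = Round(s_3, k_3) = 0x5348
s_5 = Round(s_4, k_4) = 0x4894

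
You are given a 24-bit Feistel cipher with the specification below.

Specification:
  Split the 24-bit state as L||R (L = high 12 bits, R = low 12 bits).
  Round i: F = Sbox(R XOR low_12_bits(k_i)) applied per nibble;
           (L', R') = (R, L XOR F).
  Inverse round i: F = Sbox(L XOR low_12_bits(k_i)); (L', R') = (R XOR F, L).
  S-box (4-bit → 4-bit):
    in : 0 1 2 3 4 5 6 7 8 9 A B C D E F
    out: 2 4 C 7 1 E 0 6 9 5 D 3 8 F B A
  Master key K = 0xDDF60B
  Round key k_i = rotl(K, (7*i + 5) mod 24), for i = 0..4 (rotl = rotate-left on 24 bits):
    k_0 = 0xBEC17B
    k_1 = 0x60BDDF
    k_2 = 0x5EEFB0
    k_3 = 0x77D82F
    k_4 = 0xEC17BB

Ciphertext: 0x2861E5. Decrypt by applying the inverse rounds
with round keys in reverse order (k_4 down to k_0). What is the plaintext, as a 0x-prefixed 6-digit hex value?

s_0 = ciphertext = 0x2861E5
s_1 = InvRound(s_0, k_4) = 0xF9A286
s_2 = InvRound(s_1, k_3) = 0x4B8F9A
s_3 = InvRound(s_2, k_2) = 0xCB34B8
s_4 = InvRound(s_3, k_1) = 0x0B0CB3
s_5 = InvRound(s_4, k_0) = 0x8300B0

0x8300B0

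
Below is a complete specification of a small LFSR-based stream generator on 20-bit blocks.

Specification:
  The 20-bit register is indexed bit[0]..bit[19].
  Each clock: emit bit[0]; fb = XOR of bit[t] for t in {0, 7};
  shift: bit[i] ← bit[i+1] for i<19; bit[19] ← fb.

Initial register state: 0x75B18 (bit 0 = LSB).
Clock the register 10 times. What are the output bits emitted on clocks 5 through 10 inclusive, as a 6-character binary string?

reg_0 = 0x75B18
clock 1: out=0, reg = 0x3AD8C
clock 2: out=0, reg = 0x9D6C6
clock 3: out=0, reg = 0xCEB63
clock 4: out=1, reg = 0xE75B1
clock 5: out=1, reg = 0x73AD8
clock 6: out=0, reg = 0xB9D6C
clock 7: out=0, reg = 0x5CEB6
clock 8: out=0, reg = 0xAE75B
clock 9: out=1, reg = 0xD73AD
clock 10: out=1, reg = 0x6B9D6

100011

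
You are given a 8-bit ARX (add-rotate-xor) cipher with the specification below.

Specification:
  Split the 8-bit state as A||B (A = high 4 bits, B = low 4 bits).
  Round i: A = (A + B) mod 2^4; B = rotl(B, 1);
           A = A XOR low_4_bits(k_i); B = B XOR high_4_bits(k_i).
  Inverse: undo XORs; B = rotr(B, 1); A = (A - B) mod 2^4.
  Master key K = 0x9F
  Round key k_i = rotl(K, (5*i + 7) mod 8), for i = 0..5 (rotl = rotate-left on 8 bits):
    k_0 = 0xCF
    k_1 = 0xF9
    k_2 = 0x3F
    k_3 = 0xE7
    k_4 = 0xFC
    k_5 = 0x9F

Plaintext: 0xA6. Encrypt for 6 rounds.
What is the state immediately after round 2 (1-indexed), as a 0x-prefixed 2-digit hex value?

s_0 = plaintext = 0xA6
s_1 = Round(s_0, k_0) = 0xF0
s_2 = Round(s_1, k_1) = 0x6F
s_3 = Round(s_2, k_2) = 0xAC
s_4 = Round(s_3, k_3) = 0x17
s_5 = Round(s_4, k_4) = 0x41
s_6 = Round(s_5, k_5) = 0xAB

0x6F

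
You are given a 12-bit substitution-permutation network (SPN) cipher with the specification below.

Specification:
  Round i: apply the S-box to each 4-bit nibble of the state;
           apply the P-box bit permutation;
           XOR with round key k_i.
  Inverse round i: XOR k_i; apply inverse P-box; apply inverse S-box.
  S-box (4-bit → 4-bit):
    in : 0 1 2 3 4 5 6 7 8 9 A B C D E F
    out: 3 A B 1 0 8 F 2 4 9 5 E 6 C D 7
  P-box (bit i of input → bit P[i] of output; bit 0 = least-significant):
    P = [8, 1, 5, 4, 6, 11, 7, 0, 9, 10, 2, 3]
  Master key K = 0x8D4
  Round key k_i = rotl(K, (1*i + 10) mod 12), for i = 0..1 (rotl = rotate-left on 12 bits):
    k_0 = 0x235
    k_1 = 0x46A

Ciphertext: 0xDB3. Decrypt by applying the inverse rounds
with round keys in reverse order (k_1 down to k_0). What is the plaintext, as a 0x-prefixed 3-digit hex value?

0x639

s_0 = ciphertext = 0xDB3
s_1 = InvRound(s_0, k_1) = 0x569
s_2 = InvRound(s_1, k_0) = 0x639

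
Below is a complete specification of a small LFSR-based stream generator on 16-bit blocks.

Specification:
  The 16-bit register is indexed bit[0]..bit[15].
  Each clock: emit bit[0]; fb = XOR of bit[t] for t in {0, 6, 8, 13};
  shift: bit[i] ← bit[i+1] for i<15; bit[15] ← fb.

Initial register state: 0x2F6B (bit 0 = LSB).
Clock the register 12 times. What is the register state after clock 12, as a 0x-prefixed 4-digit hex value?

reg_0 = 0x2F6B
clock 1: out=1, reg = 0x17B5
clock 2: out=1, reg = 0x0BDA
clock 3: out=0, reg = 0x05ED
clock 4: out=1, reg = 0x82F6
clock 5: out=0, reg = 0xC17B
clock 6: out=1, reg = 0xE0BD
clock 7: out=1, reg = 0x705E
clock 8: out=0, reg = 0x382F
clock 9: out=1, reg = 0x1C17
clock 10: out=1, reg = 0x8E0B
clock 11: out=1, reg = 0xC705
clock 12: out=1, reg = 0x6382

0x6382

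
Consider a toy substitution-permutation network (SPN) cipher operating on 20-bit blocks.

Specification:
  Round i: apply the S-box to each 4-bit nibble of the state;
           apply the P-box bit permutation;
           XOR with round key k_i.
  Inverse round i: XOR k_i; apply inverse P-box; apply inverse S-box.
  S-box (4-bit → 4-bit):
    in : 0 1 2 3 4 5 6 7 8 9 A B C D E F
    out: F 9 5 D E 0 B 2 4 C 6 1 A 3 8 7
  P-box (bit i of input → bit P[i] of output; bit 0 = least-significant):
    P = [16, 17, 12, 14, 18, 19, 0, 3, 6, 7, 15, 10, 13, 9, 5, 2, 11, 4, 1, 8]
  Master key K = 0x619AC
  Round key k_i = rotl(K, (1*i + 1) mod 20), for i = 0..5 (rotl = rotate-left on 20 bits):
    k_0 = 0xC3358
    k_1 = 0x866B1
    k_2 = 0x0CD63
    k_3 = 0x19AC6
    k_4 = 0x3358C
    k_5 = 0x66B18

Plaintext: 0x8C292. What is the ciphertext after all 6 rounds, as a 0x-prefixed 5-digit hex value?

s_0 = plaintext = 0x8C292
s_1 = Round(s_0, k_0) = 0xDA117
s_2 = Round(s_1, k_1) = 0xE68C9
s_3 = Round(s_2, k_2) = 0x83E6F
s_4 = Round(s_3, k_3) = 0xEAEE8
s_5 = Round(s_4, k_4) = 0x322A4
s_6 = Round(s_5, k_5) = 0xC927B

0xC927B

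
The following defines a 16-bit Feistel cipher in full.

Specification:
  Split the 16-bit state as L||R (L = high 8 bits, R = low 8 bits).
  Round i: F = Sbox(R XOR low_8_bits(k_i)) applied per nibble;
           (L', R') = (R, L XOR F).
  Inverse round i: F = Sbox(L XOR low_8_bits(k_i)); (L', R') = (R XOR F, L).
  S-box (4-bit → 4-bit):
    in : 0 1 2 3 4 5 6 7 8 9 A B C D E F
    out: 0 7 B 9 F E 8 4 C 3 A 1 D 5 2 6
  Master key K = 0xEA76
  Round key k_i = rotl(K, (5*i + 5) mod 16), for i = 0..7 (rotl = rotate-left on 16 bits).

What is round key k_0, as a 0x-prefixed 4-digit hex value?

K = 0xEA76
k_0 = rotl(K, (5*0+5) mod 16) = rotl(K, 5) = 0x4EDD

0x4EDD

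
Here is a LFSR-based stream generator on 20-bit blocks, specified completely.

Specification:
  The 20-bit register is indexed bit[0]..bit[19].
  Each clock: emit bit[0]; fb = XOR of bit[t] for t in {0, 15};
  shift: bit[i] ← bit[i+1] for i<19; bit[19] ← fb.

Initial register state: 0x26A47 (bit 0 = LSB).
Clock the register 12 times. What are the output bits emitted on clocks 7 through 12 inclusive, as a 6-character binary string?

reg_0 = 0x26A47
clock 1: out=1, reg = 0x93523
clock 2: out=1, reg = 0xC9A91
clock 3: out=1, reg = 0x64D48
clock 4: out=0, reg = 0x326A4
clock 5: out=0, reg = 0x19352
clock 6: out=0, reg = 0x8C9A9
clock 7: out=1, reg = 0x464D4
clock 8: out=0, reg = 0x2326A
clock 9: out=0, reg = 0x11935
clock 10: out=1, reg = 0x88C9A
clock 11: out=0, reg = 0xC464D
clock 12: out=1, reg = 0xE2326

100101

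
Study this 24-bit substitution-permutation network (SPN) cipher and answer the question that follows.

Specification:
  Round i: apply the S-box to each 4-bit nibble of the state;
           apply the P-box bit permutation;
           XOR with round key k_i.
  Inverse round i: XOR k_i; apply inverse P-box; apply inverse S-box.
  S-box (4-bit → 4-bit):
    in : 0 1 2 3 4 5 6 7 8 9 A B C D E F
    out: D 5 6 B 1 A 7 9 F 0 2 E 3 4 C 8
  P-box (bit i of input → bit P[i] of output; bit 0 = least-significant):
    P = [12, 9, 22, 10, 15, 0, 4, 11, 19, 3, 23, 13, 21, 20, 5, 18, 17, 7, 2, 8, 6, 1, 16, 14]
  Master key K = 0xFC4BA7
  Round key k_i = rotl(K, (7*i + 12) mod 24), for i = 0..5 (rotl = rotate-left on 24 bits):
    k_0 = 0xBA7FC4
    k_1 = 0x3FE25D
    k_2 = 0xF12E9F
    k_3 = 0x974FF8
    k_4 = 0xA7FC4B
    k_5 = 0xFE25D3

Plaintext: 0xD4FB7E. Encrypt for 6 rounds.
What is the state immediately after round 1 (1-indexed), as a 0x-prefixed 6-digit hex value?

0x7DD3CC

s_0 = plaintext = 0xD4FB7E
s_1 = Round(s_0, k_0) = 0x7DD3CC
s_2 = Round(s_1, k_1) = 0x371030
s_3 = Round(s_2, k_2) = 0x1BD3FC
s_4 = Round(s_3, k_3) = 0x9E7414
s_5 = Round(s_4, k_4) = 0x8B6D5F
s_6 = Round(s_5, k_5) = 0x4F6834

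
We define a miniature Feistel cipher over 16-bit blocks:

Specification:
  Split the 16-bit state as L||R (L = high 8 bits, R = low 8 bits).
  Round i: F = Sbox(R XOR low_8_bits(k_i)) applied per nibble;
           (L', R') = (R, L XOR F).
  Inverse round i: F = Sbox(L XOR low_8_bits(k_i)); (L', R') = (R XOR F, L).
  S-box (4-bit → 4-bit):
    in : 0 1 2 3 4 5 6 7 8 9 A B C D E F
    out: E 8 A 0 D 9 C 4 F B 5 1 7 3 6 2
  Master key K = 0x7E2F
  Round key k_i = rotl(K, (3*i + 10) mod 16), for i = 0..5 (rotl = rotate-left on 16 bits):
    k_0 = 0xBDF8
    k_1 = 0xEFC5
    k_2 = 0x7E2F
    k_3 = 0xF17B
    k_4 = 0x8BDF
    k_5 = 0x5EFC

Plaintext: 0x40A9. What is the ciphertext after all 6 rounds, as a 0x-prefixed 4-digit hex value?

0x9F3F

s_0 = plaintext = 0x40A9
s_1 = Round(s_0, k_0) = 0xA9D8
s_2 = Round(s_1, k_1) = 0xD82A
s_3 = Round(s_2, k_2) = 0x2A31
s_4 = Round(s_3, k_3) = 0x31FF
s_5 = Round(s_4, k_4) = 0xFF9F
s_6 = Round(s_5, k_5) = 0x9F3F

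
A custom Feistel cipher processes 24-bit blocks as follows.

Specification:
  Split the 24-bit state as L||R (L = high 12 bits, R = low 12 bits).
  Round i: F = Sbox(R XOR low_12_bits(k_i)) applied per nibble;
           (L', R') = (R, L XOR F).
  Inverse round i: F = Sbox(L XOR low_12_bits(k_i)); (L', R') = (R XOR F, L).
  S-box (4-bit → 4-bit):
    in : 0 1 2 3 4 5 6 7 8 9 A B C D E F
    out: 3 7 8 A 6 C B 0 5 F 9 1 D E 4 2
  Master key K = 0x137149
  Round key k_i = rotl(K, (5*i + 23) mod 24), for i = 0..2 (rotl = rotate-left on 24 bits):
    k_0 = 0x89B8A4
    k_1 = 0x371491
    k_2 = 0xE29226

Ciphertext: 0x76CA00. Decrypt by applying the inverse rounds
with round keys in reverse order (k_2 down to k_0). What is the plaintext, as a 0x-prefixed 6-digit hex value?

s_0 = ciphertext = 0x76CA00
s_1 = InvRound(s_0, k_2) = 0x66976C
s_2 = InvRound(s_1, k_1) = 0xF49669
s_3 = InvRound(s_2, k_0) = 0x627F49

0x627F49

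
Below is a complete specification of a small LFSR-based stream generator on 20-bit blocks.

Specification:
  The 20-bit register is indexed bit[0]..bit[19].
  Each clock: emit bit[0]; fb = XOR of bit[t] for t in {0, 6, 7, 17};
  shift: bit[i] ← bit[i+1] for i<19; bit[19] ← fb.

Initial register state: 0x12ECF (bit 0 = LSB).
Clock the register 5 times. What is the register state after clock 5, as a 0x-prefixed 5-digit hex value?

0x08976

reg_0 = 0x12ECF
clock 1: out=1, reg = 0x89767
clock 2: out=1, reg = 0x44BB3
clock 3: out=1, reg = 0x225D9
clock 4: out=1, reg = 0x112EC
clock 5: out=0, reg = 0x08976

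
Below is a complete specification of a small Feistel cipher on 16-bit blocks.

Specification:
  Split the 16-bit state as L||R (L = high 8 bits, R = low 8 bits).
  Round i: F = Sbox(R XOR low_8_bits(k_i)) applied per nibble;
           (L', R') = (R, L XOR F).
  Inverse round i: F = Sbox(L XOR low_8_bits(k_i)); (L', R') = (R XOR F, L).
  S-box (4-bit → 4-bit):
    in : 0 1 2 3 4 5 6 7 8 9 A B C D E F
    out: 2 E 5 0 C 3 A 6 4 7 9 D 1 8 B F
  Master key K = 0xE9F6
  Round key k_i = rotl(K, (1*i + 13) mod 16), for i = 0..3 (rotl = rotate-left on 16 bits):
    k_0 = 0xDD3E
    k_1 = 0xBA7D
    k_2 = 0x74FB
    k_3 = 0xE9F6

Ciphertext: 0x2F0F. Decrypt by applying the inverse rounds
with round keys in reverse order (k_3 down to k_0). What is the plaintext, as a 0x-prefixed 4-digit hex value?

0x9F8D

s_0 = ciphertext = 0x2F0F
s_1 = InvRound(s_0, k_3) = 0x882F
s_2 = InvRound(s_1, k_2) = 0x4F88
s_3 = InvRound(s_2, k_1) = 0x8D4F
s_4 = InvRound(s_3, k_0) = 0x9F8D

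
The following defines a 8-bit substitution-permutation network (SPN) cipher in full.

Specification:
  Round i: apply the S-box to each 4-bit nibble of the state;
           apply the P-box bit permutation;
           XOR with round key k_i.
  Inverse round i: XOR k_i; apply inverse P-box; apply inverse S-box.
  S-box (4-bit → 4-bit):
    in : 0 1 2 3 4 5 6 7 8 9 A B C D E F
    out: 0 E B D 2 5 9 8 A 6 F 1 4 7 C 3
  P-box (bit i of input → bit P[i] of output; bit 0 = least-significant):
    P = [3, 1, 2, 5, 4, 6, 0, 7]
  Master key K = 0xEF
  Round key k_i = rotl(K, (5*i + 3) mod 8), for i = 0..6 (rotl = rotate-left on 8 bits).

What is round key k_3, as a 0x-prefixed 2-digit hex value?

0xBF

K = 0xEF
k_0 = rotl(K, (5*0+3) mod 8) = rotl(K, 3) = 0x7F
k_1 = rotl(K, (5*1+3) mod 8) = rotl(K, 0) = 0xEF
k_2 = rotl(K, (5*2+3) mod 8) = rotl(K, 5) = 0xFD
k_3 = rotl(K, (5*3+3) mod 8) = rotl(K, 2) = 0xBF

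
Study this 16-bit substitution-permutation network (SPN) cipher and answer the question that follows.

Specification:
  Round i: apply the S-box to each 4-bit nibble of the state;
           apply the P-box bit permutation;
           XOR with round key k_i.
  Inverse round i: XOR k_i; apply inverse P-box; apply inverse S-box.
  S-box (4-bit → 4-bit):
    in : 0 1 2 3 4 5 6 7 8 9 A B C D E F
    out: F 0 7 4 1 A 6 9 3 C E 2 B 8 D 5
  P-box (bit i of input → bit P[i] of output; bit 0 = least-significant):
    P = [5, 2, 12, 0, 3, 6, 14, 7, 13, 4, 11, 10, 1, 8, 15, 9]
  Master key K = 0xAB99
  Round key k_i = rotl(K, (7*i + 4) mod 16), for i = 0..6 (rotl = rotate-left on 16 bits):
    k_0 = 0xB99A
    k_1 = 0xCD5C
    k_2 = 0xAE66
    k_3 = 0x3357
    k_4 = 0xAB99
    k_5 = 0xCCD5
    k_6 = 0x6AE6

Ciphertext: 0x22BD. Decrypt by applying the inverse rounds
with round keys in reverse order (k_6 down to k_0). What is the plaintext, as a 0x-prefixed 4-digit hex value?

0xF260

s_0 = ciphertext = 0x22BD
s_1 = InvRound(s_0, k_6) = 0x462D
s_2 = InvRound(s_1, k_5) = 0x96C4
s_3 = InvRound(s_2, k_4) = 0xB08A
s_4 = InvRound(s_3, k_3) = 0xABC5
s_5 = InvRound(s_4, k_2) = 0x8DD7
s_6 = InvRound(s_5, k_1) = 0x41ED
s_7 = InvRound(s_6, k_0) = 0xF260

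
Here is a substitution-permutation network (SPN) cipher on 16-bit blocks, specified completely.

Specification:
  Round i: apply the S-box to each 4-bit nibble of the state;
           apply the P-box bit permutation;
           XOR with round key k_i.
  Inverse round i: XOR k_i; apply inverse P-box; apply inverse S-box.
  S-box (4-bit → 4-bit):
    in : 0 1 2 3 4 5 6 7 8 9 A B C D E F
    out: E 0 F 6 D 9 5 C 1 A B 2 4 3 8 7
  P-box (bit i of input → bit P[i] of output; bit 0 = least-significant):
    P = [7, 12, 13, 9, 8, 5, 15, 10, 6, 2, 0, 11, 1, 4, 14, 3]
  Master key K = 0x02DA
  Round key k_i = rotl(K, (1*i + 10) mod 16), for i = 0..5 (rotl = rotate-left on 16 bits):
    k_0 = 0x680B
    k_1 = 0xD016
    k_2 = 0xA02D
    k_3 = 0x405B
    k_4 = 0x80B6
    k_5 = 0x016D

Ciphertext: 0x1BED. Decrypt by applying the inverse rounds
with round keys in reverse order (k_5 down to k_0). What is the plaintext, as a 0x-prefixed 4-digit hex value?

s_0 = ciphertext = 0x1BED
s_1 = InvRound(s_0, k_5) = 0x1E1A
s_2 = InvRound(s_1, k_4) = 0xE90A
s_3 = InvRound(s_2, k_3) = 0xB46C
s_4 = InvRound(s_3, k_2) = 0x16EB
s_5 = InvRound(s_4, k_1) = 0x0F05
s_6 = InvRound(s_5, k_0) = 0x4B57

0x4B57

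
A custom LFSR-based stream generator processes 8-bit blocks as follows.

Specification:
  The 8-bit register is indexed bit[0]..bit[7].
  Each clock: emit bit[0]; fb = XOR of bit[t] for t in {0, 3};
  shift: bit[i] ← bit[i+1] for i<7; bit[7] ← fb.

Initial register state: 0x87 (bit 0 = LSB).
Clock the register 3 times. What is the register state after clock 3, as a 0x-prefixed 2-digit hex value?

reg_0 = 0x87
clock 1: out=1, reg = 0xC3
clock 2: out=1, reg = 0xE1
clock 3: out=1, reg = 0xF0

0xF0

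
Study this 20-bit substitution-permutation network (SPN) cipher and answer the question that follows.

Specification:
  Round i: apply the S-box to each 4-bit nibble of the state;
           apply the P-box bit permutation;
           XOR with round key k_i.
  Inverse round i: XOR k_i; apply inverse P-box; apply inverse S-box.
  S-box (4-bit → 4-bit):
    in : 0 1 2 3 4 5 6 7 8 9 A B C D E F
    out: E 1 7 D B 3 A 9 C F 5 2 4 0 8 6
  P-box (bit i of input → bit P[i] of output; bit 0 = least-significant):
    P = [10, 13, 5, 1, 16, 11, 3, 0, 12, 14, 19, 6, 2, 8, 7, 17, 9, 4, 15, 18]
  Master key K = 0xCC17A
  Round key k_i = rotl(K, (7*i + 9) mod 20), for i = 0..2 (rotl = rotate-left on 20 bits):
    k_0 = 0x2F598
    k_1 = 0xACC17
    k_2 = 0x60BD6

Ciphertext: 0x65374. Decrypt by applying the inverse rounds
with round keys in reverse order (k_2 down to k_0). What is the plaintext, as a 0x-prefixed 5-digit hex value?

s_0 = ciphertext = 0x65374
s_1 = InvRound(s_0, k_2) = 0xDC5B8
s_2 = InvRound(s_1, k_1) = 0xE9D98
s_3 = InvRound(s_2, k_0) = 0xEDFBB

0xEDFBB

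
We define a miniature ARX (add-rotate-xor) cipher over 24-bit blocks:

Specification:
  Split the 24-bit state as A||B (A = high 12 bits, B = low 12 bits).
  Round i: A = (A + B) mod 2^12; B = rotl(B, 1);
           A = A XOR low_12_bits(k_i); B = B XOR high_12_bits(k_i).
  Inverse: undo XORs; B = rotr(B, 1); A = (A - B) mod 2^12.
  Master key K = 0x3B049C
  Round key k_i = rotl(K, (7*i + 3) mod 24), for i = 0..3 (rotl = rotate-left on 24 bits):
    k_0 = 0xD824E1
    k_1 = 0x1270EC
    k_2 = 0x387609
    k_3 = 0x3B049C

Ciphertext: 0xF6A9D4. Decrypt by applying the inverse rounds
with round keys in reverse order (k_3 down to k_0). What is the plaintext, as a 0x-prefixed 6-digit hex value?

s_0 = ciphertext = 0xF6A9D4
s_1 = InvRound(s_0, k_3) = 0x6C4532
s_2 = InvRound(s_1, k_2) = 0x573B5A
s_3 = InvRound(s_2, k_1) = 0x861D3E
s_4 = InvRound(s_3, k_0) = 0xC2205E

0xC2205E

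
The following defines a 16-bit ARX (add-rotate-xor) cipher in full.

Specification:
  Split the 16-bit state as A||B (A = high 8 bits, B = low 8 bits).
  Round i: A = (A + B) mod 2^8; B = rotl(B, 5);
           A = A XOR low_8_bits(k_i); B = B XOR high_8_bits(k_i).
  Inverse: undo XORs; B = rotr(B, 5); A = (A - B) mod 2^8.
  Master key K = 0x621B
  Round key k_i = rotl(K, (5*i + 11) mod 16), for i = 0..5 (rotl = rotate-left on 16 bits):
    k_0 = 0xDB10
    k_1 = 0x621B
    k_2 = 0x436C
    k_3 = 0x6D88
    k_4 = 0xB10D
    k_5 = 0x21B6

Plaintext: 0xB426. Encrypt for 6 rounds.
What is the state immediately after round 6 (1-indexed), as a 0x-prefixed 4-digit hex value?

s_0 = plaintext = 0xB426
s_1 = Round(s_0, k_0) = 0xCA1F
s_2 = Round(s_1, k_1) = 0xF281
s_3 = Round(s_2, k_2) = 0x1F73
s_4 = Round(s_3, k_3) = 0x1A03
s_5 = Round(s_4, k_4) = 0x10D1
s_6 = Round(s_5, k_5) = 0x571B

0x571B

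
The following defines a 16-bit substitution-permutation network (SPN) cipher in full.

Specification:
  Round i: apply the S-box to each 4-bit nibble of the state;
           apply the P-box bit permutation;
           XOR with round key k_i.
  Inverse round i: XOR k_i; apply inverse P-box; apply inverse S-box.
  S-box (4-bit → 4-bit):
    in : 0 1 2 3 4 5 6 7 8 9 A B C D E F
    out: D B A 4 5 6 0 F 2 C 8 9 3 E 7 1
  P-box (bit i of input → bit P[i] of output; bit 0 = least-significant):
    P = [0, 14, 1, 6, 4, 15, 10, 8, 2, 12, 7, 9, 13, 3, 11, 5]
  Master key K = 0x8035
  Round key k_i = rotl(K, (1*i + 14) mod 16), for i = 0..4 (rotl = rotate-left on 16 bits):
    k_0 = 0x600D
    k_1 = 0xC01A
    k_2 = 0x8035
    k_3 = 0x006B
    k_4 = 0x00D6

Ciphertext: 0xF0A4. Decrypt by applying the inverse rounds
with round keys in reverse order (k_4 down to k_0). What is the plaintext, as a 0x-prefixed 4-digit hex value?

s_0 = ciphertext = 0xF0A4
s_1 = InvRound(s_0, k_4) = 0xB8CD
s_2 = InvRound(s_1, k_3) = 0x0E83
s_3 = InvRound(s_2, k_2) = 0x90E3
s_4 = InvRound(s_3, k_1) = 0x25F1
s_5 = InvRound(s_4, k_0) = 0x2402

0x2402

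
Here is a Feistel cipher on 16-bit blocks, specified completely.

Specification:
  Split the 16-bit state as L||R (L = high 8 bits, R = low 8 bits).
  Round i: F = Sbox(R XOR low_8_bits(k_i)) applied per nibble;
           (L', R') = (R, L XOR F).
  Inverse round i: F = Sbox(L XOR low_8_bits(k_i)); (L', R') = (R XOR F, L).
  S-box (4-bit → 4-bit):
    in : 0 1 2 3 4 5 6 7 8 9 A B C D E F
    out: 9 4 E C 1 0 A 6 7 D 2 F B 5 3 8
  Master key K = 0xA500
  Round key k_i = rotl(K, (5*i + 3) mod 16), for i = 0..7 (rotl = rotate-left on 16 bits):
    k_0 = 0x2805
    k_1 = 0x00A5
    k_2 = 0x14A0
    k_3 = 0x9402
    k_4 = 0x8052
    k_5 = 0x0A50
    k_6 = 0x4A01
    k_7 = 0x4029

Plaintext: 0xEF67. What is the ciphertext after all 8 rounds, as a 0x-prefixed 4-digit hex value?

0x2FDB

s_0 = plaintext = 0xEF67
s_1 = Round(s_0, k_0) = 0x6741
s_2 = Round(s_1, k_1) = 0x4156
s_3 = Round(s_2, k_2) = 0x56CB
s_4 = Round(s_3, k_3) = 0xCBEB
s_5 = Round(s_4, k_4) = 0xEB36
s_6 = Round(s_5, k_5) = 0x3641
s_7 = Round(s_6, k_6) = 0x412F
s_8 = Round(s_7, k_7) = 0x2FDB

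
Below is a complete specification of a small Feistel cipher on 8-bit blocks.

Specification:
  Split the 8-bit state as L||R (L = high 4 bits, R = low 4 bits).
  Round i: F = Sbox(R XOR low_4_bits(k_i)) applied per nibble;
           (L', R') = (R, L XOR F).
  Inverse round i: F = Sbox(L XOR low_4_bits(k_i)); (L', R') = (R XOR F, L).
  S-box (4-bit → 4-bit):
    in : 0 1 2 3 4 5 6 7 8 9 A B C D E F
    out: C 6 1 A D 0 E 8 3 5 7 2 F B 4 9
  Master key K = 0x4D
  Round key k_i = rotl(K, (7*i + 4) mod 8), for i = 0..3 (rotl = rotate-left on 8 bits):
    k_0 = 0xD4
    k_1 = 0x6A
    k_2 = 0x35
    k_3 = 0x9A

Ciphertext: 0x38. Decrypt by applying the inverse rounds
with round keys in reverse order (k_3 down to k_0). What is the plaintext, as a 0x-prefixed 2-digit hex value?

0x4A

s_0 = ciphertext = 0x38
s_1 = InvRound(s_0, k_3) = 0xD3
s_2 = InvRound(s_1, k_2) = 0x0D
s_3 = InvRound(s_2, k_1) = 0xA0
s_4 = InvRound(s_3, k_0) = 0x4A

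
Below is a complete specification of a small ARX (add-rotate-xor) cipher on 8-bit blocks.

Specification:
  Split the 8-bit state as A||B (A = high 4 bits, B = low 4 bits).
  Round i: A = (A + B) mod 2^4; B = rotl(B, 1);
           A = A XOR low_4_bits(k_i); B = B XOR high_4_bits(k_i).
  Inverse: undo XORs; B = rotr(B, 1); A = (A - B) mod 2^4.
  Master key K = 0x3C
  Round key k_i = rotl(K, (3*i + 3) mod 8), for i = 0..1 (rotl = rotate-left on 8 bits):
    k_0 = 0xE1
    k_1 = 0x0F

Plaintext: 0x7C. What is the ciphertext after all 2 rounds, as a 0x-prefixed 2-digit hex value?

s_0 = plaintext = 0x7C
s_1 = Round(s_0, k_0) = 0x27
s_2 = Round(s_1, k_1) = 0x6E

0x6E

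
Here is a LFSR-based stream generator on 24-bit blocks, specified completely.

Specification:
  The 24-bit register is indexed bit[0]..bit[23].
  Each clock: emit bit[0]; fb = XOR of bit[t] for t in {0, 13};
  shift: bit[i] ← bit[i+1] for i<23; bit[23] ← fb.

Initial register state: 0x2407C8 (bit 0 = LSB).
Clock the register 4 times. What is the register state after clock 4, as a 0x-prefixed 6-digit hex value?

reg_0 = 0x2407C8
clock 1: out=0, reg = 0x1203E4
clock 2: out=0, reg = 0x0901F2
clock 3: out=0, reg = 0x0480F9
clock 4: out=1, reg = 0x82407C

0x82407C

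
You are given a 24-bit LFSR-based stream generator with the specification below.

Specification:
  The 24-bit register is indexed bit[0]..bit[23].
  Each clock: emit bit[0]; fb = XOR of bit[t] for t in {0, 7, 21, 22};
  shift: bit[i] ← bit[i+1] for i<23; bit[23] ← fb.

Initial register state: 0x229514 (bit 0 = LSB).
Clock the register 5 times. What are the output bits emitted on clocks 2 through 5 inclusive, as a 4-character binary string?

reg_0 = 0x229514
clock 1: out=0, reg = 0x914A8A
clock 2: out=0, reg = 0xC8A545
clock 3: out=1, reg = 0x6452A2
clock 4: out=0, reg = 0xB22951
clock 5: out=1, reg = 0x5914A8

0101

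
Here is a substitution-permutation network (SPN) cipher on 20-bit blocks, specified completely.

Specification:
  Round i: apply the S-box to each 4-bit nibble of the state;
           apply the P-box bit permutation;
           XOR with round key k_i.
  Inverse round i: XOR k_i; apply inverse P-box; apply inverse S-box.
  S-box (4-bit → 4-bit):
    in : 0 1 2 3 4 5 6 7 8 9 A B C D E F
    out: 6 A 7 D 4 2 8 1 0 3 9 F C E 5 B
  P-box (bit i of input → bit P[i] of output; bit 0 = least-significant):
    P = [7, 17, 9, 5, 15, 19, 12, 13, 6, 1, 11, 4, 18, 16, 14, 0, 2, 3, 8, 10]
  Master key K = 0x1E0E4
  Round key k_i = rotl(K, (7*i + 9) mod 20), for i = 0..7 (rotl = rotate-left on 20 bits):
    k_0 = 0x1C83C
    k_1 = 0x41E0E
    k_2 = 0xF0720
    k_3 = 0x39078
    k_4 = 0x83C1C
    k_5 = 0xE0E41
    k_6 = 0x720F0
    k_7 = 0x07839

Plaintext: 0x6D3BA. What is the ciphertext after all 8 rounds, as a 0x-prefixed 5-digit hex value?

s_0 = plaintext = 0x6D3BA
s_1 = Round(s_0, k_0) = 0x834CD
s_2 = Round(s_1, k_1) = 0x2642F
s_3 = Round(s_2, k_2) = 0x59E8D
s_4 = Round(s_3, k_3) = 0x49A10
s_5 = Round(s_4, k_4) = 0x71F4C
s_6 = Round(s_5, k_5) = 0xF1C36
s_7 = Round(s_6, k_6) = 0x69CCD
s_8 = Round(s_7, k_7) = 0x74609

0x74609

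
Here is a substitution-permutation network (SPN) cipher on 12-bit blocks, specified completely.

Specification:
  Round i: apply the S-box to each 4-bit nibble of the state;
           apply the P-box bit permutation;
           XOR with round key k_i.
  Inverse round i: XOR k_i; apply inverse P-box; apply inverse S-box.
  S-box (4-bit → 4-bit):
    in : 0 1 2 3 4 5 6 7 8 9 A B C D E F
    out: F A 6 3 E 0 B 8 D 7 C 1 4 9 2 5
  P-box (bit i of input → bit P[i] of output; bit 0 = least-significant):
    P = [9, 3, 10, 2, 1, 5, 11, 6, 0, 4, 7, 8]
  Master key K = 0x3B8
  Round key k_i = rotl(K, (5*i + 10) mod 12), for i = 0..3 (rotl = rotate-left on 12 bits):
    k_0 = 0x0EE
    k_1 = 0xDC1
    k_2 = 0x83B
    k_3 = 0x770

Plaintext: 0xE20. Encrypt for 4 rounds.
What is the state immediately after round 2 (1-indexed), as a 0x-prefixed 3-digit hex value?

s_0 = plaintext = 0xE20
s_1 = Round(s_0, k_0) = 0xED2
s_2 = Round(s_1, k_1) = 0x99B
s_3 = Round(s_2, k_2) = 0x288
s_4 = Round(s_3, k_3) = 0x9A6

0x99B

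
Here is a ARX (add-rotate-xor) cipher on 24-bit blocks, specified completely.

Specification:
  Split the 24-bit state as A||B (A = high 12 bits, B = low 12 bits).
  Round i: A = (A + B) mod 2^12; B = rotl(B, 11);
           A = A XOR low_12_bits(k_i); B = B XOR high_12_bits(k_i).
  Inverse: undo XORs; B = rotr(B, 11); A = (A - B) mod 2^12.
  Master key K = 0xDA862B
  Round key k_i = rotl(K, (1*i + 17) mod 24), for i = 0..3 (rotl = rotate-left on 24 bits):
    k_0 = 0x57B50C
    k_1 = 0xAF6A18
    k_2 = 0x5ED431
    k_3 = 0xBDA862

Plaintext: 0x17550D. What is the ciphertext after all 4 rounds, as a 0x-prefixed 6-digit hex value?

s_0 = plaintext = 0x17550D
s_1 = Round(s_0, k_0) = 0x38EFFD
s_2 = Round(s_1, k_1) = 0x993508
s_3 = Round(s_2, k_2) = 0xAAA769
s_4 = Round(s_3, k_3) = 0xA7106E

0xA7106E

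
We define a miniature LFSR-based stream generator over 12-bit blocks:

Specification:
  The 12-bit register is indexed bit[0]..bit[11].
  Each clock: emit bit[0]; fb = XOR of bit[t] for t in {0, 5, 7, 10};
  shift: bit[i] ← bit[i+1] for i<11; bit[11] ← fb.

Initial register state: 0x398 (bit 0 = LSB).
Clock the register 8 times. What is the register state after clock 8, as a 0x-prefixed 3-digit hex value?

0x9F3

reg_0 = 0x398
clock 1: out=0, reg = 0x9CC
clock 2: out=0, reg = 0xCE6
clock 3: out=0, reg = 0xE73
clock 4: out=1, reg = 0xF39
clock 5: out=1, reg = 0xF9C
clock 6: out=0, reg = 0x7CE
clock 7: out=0, reg = 0x3E7
clock 8: out=1, reg = 0x9F3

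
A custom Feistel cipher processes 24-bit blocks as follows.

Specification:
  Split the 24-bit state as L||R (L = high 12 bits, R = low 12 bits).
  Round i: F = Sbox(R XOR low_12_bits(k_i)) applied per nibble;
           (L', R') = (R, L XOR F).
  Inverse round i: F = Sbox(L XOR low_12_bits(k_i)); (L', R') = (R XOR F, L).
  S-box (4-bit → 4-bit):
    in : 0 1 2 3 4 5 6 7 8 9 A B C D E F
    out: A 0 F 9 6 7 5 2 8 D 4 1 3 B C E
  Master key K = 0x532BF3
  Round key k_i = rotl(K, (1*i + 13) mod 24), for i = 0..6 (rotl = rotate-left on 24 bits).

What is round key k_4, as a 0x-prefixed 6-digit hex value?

0xE6A657

K = 0x532BF3
k_0 = rotl(K, (1*0+13) mod 24) = rotl(K, 13) = 0x7E6A65
k_1 = rotl(K, (1*1+13) mod 24) = rotl(K, 14) = 0xFCD4CA
k_2 = rotl(K, (1*2+13) mod 24) = rotl(K, 15) = 0xF9A995
k_3 = rotl(K, (1*3+13) mod 24) = rotl(K, 16) = 0xF3532B
k_4 = rotl(K, (1*4+13) mod 24) = rotl(K, 17) = 0xE6A657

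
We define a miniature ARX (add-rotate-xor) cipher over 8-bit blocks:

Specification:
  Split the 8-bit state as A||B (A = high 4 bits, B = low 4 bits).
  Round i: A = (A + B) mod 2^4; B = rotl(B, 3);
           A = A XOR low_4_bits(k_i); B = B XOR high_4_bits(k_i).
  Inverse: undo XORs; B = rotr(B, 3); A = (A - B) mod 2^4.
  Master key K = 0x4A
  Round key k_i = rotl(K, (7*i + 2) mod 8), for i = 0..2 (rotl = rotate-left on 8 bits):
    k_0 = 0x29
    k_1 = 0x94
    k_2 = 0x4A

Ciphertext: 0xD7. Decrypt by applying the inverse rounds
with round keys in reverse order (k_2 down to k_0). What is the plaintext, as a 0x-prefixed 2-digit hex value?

0x4B

s_0 = ciphertext = 0xD7
s_1 = InvRound(s_0, k_2) = 0x16
s_2 = InvRound(s_1, k_1) = 0x6F
s_3 = InvRound(s_2, k_0) = 0x4B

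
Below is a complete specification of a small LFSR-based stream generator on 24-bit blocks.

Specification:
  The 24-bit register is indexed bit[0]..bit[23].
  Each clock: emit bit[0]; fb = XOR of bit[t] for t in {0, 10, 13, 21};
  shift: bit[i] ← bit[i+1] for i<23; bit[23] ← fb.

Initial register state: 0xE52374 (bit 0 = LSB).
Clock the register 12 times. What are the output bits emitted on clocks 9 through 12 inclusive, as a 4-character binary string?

reg_0 = 0xE52374
clock 1: out=0, reg = 0x7291BA
clock 2: out=0, reg = 0xB948DD
clock 3: out=1, reg = 0x5CA46E
clock 4: out=0, reg = 0x2E5237
clock 5: out=1, reg = 0x17291B
clock 6: out=1, reg = 0x0B948D
clock 7: out=1, reg = 0x05CA46
clock 8: out=0, reg = 0x02E523
clock 9: out=1, reg = 0x817291
clock 10: out=1, reg = 0x40B948
clock 11: out=0, reg = 0xA05CA4
clock 12: out=0, reg = 0x502E52

1100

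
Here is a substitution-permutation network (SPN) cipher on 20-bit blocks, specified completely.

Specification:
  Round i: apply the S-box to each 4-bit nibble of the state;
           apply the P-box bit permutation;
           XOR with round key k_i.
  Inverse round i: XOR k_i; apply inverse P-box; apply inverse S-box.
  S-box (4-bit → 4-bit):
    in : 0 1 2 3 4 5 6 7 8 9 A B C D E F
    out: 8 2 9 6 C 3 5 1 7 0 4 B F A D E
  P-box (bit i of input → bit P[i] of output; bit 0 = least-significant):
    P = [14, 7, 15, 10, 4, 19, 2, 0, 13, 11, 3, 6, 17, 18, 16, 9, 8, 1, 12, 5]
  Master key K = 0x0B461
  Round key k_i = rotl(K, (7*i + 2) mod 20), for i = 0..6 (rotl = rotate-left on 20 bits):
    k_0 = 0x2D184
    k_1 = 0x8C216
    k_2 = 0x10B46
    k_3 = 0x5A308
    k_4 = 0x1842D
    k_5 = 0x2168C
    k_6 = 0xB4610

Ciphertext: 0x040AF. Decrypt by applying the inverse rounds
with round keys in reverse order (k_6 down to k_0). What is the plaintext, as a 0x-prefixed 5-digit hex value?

0xF6C3E

s_0 = ciphertext = 0x040AF
s_1 = InvRound(s_0, k_6) = 0xDEACD
s_2 = InvRound(s_1, k_5) = 0xA8BDE
s_3 = InvRound(s_2, k_4) = 0xBEDBD
s_4 = InvRound(s_3, k_3) = 0x0B1CB
s_5 = InvRound(s_4, k_2) = 0xA4843
s_6 = InvRound(s_5, k_1) = 0x92DEA
s_7 = InvRound(s_6, k_0) = 0xF6C3E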